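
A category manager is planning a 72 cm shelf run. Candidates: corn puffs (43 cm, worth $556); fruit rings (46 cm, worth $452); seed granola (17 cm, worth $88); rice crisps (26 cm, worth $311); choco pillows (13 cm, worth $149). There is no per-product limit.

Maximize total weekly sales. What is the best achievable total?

867

By weekly sales per cm: corn puffs 12.93, rice crisps 11.96, choco pillows 11.46, fruit rings 9.83 lead.
Best packing: corn puffs + rice crisps — 69 cm, 867 total.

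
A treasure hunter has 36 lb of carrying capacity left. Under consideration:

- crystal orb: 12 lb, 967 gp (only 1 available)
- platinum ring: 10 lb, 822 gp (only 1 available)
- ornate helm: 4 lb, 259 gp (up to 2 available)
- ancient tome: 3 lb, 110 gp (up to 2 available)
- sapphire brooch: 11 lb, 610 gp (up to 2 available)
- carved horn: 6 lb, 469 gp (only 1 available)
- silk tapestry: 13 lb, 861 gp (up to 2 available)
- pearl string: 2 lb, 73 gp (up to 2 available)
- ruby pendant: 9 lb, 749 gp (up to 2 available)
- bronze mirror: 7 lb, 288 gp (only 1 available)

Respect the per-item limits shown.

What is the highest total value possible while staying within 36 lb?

2934

Taking the top-ratio items first gives platinum ring + carved horn + pearl string + 2×ruby pendant for 2862 (36 lb).
Replace platinum ring and pearl string with crystal orb: the trade gains 72 net, giving 2934 at 36 lb.
No other feasible combination exceeds 2934.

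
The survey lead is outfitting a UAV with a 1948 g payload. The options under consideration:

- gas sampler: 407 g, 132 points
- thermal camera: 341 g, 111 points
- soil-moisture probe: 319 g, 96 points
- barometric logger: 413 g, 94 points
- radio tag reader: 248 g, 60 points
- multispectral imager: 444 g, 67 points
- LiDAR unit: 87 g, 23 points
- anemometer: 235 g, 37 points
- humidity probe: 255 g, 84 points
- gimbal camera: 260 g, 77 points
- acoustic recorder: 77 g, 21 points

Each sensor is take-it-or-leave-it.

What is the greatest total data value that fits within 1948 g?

583

Greedy by ratio would take gas sampler + thermal camera + soil-moisture probe + LiDAR unit + humidity probe + gimbal camera + acoustic recorder: 1746 g used, total 544.
Dropping acoustic recorder frees 77 g; slotting in radio tag reader (248 g) lifts the total to 583 at 1917 g.
No other feasible combination exceeds 583.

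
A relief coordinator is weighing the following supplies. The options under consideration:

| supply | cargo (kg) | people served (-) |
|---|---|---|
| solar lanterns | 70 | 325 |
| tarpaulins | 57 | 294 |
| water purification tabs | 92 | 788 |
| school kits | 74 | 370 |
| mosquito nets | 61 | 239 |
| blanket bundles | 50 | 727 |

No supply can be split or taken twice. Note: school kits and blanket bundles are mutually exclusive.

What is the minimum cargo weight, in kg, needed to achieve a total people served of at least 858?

Minimise kg subject to total people served ≥ 858.
tarpaulins + blanket bundles: 1021 people served at 107 kg.
Any bundle with less than 107 kg falls short of 858.

107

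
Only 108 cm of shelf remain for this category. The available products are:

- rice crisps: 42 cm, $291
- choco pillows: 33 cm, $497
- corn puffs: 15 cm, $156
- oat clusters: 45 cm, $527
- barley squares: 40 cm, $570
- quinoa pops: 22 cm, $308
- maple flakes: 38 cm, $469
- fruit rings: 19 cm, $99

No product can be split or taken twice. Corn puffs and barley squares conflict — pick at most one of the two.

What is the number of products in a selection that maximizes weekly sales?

4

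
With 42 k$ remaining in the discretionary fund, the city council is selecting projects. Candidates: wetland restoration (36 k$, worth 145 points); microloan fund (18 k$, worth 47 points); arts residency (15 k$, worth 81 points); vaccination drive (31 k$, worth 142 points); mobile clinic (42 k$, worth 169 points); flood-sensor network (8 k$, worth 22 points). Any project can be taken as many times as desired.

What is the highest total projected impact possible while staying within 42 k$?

184

2×arts residency + flood-sensor network uses 38 of the 42 k$ and totals 184.
Nothing else within 42 k$ beats 184.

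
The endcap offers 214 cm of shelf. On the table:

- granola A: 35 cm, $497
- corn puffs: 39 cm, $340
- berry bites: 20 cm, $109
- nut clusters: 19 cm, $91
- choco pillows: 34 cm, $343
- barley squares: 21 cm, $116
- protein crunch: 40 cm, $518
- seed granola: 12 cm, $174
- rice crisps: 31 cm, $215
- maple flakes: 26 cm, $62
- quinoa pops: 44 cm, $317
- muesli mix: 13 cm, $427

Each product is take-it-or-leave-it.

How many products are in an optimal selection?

Best achievable weekly sales is 2524.
granola A + corn puffs + berry bites + choco pillows + barley squares + protein crunch + seed granola + muesli mix hits 2524 at 214 cm.
All optima have 8 products.

8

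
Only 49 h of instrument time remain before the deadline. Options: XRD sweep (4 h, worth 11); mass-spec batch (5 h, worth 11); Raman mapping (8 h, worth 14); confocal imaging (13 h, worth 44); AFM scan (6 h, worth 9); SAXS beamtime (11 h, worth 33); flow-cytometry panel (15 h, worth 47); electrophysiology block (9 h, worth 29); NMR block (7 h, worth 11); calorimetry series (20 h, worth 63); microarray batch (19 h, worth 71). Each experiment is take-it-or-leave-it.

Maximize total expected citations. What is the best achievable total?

163

Density check — microarray batch 3.74, confocal imaging 3.38, electrophysiology block 3.22 are the best per h.
The ratio heuristic lands on XRD sweep + confocal imaging + electrophysiology block + microarray batch (155) but leaves 4 h idle.
Dropping XRD sweep and confocal imaging frees 17 h; slotting in calorimetry series (20 h) lifts the total to 163 at 48 h.
No other feasible combination exceeds 163.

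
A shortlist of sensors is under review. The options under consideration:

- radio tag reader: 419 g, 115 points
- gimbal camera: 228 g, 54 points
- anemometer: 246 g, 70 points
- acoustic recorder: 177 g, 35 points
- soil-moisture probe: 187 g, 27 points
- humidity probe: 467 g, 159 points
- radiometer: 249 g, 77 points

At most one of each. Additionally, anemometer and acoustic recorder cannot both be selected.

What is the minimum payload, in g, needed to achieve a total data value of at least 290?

Need the lightest bundle worth ≥ 290.
gimbal camera + humidity probe + radiometer reaches 290 using 944 g.
Below 944 g the best achievable stays under 290.

944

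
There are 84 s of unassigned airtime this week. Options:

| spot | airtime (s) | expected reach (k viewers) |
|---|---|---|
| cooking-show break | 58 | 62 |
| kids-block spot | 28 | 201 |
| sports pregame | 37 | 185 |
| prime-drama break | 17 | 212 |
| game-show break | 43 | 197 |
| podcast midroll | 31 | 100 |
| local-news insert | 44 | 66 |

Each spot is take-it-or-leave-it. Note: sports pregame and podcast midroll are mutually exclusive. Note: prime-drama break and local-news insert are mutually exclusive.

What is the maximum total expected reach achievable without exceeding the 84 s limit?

598

Taking kids-block spot + sports pregame + prime-drama break: 82 s used, 598 in expected reach.
Next best is kids-block spot + prime-drama break + podcast midroll at 513 (76 s) — short by 85.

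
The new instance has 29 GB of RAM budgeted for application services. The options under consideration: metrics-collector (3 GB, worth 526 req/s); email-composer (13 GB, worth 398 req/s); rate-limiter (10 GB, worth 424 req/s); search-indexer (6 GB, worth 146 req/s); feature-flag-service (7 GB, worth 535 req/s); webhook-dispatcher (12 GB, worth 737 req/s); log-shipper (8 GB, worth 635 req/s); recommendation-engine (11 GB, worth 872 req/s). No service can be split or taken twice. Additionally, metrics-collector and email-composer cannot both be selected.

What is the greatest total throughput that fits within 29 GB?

By throughput per GB: metrics-collector 175.33, log-shipper 79.38, recommendation-engine 79.27, feature-flag-service 76.43 lead.
The ratio ordering already packs tightly: metrics-collector + feature-flag-service + log-shipper + recommendation-engine, 29 GB, 2568.

2568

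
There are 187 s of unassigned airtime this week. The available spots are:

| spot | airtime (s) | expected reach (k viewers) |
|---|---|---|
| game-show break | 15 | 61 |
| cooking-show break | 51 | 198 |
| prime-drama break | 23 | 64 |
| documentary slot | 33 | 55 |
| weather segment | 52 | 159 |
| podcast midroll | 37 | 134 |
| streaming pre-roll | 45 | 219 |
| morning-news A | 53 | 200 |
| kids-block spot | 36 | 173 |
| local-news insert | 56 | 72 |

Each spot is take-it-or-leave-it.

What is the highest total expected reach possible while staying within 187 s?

The ratio heuristic lands on game-show break + cooking-show break + podcast midroll + streaming pre-roll + kids-block spot (785) but leaves 3 s idle.
Replace game-show break and podcast midroll with morning-news A: the trade gains 5 net, giving 790 at 185 s.
Next best is game-show break + podcast midroll + streaming pre-roll + morning-news A + kids-block spot at 787 (186 s) — short by 3.

790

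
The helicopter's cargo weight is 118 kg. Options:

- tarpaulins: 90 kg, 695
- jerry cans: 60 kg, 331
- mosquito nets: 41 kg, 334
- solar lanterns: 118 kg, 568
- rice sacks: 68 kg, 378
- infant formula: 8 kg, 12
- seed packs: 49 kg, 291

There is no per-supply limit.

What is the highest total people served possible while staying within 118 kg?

731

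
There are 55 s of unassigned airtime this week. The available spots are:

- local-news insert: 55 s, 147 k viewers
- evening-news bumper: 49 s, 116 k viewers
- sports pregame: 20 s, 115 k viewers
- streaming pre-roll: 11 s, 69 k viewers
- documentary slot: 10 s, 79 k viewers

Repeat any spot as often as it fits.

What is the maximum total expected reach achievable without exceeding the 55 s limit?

The ratio ordering already packs tightly: 5×documentary slot, 50 s, 395.
The spare 5 s is too small for any remaining spot, and no exchange beats 395.

395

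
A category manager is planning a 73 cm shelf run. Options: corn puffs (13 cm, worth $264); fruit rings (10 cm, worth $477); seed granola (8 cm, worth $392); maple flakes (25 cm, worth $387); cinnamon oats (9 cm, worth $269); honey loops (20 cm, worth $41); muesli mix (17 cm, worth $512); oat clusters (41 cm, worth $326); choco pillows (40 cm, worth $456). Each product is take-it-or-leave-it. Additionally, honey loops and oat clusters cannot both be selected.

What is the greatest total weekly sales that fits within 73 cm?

Taking the top-ratio products first gives corn puffs + fruit rings + seed granola + cinnamon oats + muesli mix for 1914 (57 cm).
Dropping corn puffs frees 13 cm; slotting in maple flakes (25 cm) lifts the total to 2037 at 69 cm.
Nothing else feasible within 73 cm beats 2037.

2037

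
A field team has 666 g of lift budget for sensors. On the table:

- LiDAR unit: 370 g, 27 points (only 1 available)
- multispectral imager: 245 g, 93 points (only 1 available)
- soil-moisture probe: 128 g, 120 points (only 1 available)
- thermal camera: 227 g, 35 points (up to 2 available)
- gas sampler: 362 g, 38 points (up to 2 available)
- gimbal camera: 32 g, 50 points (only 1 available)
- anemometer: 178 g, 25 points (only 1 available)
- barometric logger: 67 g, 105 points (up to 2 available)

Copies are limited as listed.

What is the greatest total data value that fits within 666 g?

Density check — barometric logger 1.57, gimbal camera 1.56, soil-moisture probe 0.94 are the best per g.
Taking multispectral imager + soil-moisture probe + gimbal camera + 2×barometric logger: 539 g used, 473 in data value.
Every other selection either busts 666 g or exceeds an availability limit or fails to beat 473.

473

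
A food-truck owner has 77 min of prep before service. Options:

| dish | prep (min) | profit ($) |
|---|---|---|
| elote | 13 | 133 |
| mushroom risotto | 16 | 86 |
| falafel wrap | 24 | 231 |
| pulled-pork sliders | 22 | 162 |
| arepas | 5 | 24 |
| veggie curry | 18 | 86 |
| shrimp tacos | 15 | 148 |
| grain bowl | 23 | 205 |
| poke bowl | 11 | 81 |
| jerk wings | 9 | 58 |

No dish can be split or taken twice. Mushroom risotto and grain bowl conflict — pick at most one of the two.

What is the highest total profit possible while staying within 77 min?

717

Density check — elote 10.23, shrimp tacos 9.87, falafel wrap 9.62, grain bowl 8.91 are the best per min.
Taking elote + falafel wrap + shrimp tacos + grain bowl: 75 min used, 717 in profit.
No other feasible combination exceeds 717.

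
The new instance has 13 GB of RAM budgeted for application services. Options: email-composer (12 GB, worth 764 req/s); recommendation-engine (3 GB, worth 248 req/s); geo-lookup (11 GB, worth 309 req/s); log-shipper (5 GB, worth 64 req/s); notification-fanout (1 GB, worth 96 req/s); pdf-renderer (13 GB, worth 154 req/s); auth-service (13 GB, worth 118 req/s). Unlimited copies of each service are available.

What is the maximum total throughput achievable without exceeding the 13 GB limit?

1248

Ranking by ratio (throughput/GB): notification-fanout 96.00, recommendation-engine 82.67, email-composer 63.67, geo-lookup 28.09.
13×notification-fanout uses 13 of the 13 GB and totals 1248.
No other feasible combination exceeds 1248.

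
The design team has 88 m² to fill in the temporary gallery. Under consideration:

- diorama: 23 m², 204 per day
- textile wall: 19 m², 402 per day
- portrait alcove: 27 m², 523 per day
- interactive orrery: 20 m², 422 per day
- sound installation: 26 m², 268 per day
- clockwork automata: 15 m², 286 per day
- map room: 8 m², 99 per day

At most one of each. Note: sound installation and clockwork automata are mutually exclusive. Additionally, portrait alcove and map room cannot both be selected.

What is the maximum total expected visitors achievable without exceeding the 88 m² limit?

1633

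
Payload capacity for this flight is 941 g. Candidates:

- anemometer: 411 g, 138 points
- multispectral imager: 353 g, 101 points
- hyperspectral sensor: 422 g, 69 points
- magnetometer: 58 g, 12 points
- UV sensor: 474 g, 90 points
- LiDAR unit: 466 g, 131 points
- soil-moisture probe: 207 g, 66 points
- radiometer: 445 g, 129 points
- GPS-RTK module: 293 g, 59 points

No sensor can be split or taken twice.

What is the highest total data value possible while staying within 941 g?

Ranking by ratio (data value/g): anemometer 0.34, soil-moisture probe 0.32, radiometer 0.29, multispectral imager 0.29.
A density-first pass picks anemometer + magnetometer + soil-moisture probe — 216 at 676 g.
Dropping soil-moisture probe frees 207 g; slotting in LiDAR unit (466 g) lifts the total to 281 at 935 g.
No other feasible combination exceeds 281.

281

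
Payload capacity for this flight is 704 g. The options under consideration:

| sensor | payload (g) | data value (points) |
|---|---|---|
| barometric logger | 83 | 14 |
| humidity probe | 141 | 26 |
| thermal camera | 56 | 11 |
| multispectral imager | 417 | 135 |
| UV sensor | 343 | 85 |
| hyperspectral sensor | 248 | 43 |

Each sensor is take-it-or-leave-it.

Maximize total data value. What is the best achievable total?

Ranking by ratio (data value/g): multispectral imager 0.32, UV sensor 0.25, thermal camera 0.20, humidity probe 0.18.
Barometric logger + humidity probe + thermal camera + multispectral imager uses 697 of the 704 g and totals 186.

186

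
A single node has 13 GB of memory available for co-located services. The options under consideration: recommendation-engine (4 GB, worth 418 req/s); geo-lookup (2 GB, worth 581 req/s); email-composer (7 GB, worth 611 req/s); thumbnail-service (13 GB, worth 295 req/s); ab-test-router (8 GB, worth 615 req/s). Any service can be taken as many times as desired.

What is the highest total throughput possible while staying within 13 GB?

3486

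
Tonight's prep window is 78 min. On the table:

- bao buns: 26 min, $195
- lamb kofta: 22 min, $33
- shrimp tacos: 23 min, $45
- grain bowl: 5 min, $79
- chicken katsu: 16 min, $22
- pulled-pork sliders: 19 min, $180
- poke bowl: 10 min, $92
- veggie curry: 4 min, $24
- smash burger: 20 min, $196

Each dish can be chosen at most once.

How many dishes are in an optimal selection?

5

Optimal total is 674.
One optimal bundle: bao buns + grain bowl + pulled-pork sliders + veggie curry + smash burger (74 min).
All optima have 5 dishes.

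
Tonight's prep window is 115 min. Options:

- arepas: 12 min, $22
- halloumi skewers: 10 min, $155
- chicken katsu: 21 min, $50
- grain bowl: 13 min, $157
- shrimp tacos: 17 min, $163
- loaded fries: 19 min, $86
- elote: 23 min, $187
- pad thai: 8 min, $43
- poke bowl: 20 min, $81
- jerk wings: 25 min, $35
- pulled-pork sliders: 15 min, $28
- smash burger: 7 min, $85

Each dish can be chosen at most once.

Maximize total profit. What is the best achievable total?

914

By profit per min: halloumi skewers 15.50, smash burger 12.14, grain bowl 12.08, shrimp tacos 9.59 lead.
Taking the top-ratio dishes first gives halloumi skewers + grain bowl + shrimp tacos + loaded fries + elote + pad thai + pulled-pork sliders + smash burger for 904 (112 min).
The 23 min tied up in pad thai and pulled-pork sliders is better spent on poke bowl — total rises to 914 (109 min).
The spare 6 min is too small for any remaining dish, and no exchange beats 914.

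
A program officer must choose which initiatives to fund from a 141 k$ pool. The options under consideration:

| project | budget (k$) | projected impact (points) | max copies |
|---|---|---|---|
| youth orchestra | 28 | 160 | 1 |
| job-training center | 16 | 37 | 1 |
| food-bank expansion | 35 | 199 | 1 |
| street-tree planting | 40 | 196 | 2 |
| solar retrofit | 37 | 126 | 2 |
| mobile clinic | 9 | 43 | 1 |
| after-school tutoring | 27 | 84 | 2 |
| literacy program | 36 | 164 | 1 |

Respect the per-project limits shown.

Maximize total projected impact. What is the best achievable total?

719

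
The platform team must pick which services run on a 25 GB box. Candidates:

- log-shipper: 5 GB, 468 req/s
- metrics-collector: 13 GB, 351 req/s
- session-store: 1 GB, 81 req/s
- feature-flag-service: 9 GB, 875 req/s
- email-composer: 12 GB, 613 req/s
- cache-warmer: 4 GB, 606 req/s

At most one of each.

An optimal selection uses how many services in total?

3

Optimal total is 2094.
For example feature-flag-service + email-composer + cache-warmer achieves it, using 25 GB.
Any selection reaching 2094 contains exactly 3 services.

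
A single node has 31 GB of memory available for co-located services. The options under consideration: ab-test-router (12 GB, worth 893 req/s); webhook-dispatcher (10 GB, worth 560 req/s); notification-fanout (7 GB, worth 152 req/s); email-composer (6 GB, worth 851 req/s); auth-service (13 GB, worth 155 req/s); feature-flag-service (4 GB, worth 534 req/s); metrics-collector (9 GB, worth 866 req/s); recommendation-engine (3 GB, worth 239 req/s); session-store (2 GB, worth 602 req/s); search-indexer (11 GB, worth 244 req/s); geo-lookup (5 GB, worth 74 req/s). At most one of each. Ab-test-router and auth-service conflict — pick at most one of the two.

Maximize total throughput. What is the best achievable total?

3413

Greedy by ratio would take notification-fanout + email-composer + feature-flag-service + metrics-collector + recommendation-engine + session-store: 31 GB used, total 3244.
The 10 GB tied up in notification-fanout and recommendation-engine is better spent on webhook-dispatcher — total rises to 3413 (31 GB).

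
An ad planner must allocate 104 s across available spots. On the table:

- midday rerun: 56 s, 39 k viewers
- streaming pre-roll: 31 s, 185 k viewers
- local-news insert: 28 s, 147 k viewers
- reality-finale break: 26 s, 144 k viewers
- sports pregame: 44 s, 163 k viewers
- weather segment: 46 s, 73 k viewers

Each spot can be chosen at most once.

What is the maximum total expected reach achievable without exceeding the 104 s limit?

495

Filling by ratio: streaming pre-roll + local-news insert + reality-finale break for 476, with 19 s left unused.
Dropping reality-finale break frees 26 s; slotting in sports pregame (44 s) lifts the total to 495 at 103 s.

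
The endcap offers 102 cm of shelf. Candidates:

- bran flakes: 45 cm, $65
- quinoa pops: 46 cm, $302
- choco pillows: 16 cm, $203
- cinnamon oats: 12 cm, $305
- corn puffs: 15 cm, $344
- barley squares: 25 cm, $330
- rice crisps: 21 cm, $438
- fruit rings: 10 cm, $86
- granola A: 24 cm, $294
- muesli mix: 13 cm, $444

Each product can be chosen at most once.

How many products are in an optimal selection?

6

Best achievable weekly sales is 2064.
One optimal bundle: choco pillows + cinnamon oats + corn puffs + barley squares + rice crisps + muesli mix (102 cm).
All optima have 6 products.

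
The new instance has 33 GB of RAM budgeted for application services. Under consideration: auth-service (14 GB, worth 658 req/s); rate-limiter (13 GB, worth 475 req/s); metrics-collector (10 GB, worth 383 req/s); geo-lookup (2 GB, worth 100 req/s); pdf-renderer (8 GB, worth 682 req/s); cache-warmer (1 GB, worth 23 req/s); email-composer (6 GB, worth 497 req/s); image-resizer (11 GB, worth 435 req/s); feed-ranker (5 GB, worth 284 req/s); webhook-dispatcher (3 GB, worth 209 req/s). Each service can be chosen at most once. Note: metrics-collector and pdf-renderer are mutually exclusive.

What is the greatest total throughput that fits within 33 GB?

2146

Density check — pdf-renderer 85.25, email-composer 82.83, webhook-dispatcher 69.67 are the best per GB.
A density-first pass picks geo-lookup + pdf-renderer + cache-warmer + email-composer + feed-ranker + webhook-dispatcher — 1795 at 25 GB.
Dropping cache-warmer and feed-ranker frees 6 GB; slotting in auth-service (14 GB) lifts the total to 2146 at 33 GB.
That's the maximum — no feasible swap from here does better than 2146.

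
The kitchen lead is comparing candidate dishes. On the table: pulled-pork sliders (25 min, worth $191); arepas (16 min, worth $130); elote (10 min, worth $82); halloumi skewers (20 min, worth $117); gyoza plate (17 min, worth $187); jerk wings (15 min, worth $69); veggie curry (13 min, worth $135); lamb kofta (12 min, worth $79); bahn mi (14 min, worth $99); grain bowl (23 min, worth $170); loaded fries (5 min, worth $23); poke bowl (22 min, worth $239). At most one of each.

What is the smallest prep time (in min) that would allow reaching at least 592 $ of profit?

Need the lightest bundle worth ≥ 592.
elote + gyoza plate + veggie curry + poke bowl: 643 profit at 62 min.
Any bundle with less than 62 min falls short of 592.

62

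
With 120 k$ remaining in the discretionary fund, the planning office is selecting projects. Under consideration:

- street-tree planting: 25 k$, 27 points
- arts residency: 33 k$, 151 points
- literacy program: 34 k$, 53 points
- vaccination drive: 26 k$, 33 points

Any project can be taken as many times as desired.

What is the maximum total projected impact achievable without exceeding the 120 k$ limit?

453

By projected impact per k$: arts residency 4.58, literacy program 1.56, vaccination drive 1.27 lead.
The ratio ordering already packs tightly: 3×arts residency, 99 k$, 453.
That's the maximum — no swap from here does better than 453.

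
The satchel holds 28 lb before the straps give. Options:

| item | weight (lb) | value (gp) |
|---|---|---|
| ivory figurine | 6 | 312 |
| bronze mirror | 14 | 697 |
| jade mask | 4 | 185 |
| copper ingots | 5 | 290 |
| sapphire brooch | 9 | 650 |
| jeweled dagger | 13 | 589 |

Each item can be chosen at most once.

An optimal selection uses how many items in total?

The maximum value within 28 lb is 1637.
One optimal bundle: bronze mirror + copper ingots + sapphire brooch (28 lb).
Any selection reaching 1637 contains exactly 3 items.

3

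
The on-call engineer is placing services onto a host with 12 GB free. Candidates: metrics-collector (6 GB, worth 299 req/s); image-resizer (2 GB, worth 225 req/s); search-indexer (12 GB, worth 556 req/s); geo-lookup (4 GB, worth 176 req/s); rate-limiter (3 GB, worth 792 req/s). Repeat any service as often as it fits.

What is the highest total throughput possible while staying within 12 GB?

3168

By throughput per GB: rate-limiter 264.00, image-resizer 112.50, metrics-collector 49.83, search-indexer 46.33 lead.
The ratio ordering already packs tightly: 4×rate-limiter, 12 GB, 3168.
Every other selection either busts 12 GB or fails to beat 3168.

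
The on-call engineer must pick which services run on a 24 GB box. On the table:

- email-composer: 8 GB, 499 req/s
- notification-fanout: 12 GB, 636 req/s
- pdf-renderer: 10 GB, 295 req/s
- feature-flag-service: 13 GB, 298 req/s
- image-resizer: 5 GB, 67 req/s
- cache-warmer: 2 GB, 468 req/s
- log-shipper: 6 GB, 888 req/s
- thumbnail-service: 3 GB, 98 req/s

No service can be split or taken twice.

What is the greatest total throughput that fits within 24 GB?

Taking the top-ratio services first gives email-composer + image-resizer + cache-warmer + log-shipper + thumbnail-service for 2020 (24 GB).
Dropping email-composer and image-resizer frees 13 GB; slotting in notification-fanout (12 GB) lifts the total to 2090 at 23 GB.
Runner-up email-composer + image-resizer + cache-warmer + log-shipper + thumbnail-service tops out at 2020.

2090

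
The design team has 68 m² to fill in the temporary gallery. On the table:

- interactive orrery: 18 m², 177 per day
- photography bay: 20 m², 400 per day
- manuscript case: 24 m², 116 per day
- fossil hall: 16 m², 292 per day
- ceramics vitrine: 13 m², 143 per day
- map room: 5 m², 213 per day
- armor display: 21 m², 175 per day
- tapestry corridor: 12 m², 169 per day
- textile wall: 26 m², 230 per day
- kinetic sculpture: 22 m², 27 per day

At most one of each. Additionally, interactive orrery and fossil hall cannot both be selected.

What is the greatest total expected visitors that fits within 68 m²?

Ranking by ratio (expected visitors/m²): map room 42.60, photography bay 20.00, fossil hall 18.25, tapestry corridor 14.08.
Best packing: photography bay + fossil hall + ceramics vitrine + map room + tapestry corridor — 66 m², 1217 total.

1217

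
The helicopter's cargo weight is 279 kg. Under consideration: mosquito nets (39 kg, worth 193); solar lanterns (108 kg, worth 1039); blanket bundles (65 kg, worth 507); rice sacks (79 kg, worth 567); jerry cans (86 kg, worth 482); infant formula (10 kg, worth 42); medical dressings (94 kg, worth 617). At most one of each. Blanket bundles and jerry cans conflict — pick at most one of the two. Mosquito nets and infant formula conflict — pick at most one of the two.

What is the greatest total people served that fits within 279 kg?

2205

The ratio heuristic lands on solar lanterns + blanket bundles + rice sacks + infant formula (2155) but leaves 17 kg idle.
Replace rice sacks with medical dressings: the trade gains 50 net, giving 2205 at 277 kg.
Next best is solar lanterns + blanket bundles + medical dressings at 2163 (267 kg) — short by 42.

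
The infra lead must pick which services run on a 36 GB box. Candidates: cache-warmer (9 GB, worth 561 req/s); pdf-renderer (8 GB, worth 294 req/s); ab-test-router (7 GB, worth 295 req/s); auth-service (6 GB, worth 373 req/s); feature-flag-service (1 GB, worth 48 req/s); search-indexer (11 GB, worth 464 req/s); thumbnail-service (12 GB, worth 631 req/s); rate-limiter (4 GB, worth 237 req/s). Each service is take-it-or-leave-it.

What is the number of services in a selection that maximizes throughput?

Optimal total is 1908.
For example cache-warmer + ab-test-router + auth-service + feature-flag-service + thumbnail-service achieves it, using 35 GB.
All optima have 5 services.

5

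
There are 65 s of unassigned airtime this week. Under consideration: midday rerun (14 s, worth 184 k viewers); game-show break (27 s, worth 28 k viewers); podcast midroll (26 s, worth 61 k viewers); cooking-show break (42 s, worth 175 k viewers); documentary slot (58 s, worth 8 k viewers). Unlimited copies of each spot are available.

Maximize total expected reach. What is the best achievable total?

736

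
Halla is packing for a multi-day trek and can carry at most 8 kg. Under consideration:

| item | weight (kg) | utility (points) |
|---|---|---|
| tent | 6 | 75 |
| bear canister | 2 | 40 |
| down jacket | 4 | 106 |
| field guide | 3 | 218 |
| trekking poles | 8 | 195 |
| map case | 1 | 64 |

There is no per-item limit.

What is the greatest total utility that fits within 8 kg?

564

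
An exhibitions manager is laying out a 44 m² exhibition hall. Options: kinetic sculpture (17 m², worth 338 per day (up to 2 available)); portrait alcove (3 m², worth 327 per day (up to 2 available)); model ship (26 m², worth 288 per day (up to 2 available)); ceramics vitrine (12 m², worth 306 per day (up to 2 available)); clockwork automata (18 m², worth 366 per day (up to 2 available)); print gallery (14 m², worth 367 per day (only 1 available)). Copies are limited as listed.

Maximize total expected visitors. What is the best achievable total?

2×portrait alcove + 2×ceramics vitrine + print gallery uses 44 of the 44 m² and totals 1633.
That's the maximum — no swap from here does better than 1633.

1633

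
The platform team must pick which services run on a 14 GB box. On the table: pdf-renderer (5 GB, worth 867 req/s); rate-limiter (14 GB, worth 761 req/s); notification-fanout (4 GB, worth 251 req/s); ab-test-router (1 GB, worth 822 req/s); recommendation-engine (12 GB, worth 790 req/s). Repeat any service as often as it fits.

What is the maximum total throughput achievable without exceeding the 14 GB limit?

11508

Density check — ab-test-router 822.00, pdf-renderer 173.40, recommendation-engine 65.83 are the best per GB.
Taking 14×ab-test-router: 14 GB used, 11508 in throughput.
Nothing else within 14 GB beats 11508.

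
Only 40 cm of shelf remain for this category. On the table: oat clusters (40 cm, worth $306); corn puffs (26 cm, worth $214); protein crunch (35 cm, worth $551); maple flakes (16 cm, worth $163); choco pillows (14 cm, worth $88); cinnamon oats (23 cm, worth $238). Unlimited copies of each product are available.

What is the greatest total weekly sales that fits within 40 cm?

551

The ratio ordering already packs tightly: protein crunch, 35 cm, 551.
Every other selection either busts 40 cm or fails to beat 551.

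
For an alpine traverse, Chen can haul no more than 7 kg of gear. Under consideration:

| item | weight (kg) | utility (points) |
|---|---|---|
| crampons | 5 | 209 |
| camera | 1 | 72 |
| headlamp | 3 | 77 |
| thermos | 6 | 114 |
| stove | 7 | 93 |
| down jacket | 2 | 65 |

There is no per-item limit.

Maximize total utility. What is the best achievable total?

504

Taking 7×camera: 7 kg used, 504 in utility.
No other feasible combination exceeds 504.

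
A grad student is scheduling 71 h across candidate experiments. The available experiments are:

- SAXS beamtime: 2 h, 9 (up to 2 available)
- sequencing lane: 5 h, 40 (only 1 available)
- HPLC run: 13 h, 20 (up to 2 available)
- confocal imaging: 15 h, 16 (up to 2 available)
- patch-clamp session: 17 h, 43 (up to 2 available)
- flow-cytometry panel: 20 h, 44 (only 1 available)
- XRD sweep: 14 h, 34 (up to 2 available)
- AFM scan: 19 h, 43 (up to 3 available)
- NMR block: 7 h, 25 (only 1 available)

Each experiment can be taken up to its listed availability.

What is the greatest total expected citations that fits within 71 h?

By expected citations per h: sequencing lane 8.00, SAXS beamtime 4.50, NMR block 3.57, patch-clamp session 2.53 lead.
Taking the top-ratio experiments first gives 2×SAXS beamtime + sequencing lane + 2×patch-clamp session + XRD sweep + NMR block for 203 (64 h).
The 14 h tied up in XRD sweep is better spent on flow-cytometry panel — total rises to 213 (70 h).
That's the maximum — no swap from here does better than 213.

213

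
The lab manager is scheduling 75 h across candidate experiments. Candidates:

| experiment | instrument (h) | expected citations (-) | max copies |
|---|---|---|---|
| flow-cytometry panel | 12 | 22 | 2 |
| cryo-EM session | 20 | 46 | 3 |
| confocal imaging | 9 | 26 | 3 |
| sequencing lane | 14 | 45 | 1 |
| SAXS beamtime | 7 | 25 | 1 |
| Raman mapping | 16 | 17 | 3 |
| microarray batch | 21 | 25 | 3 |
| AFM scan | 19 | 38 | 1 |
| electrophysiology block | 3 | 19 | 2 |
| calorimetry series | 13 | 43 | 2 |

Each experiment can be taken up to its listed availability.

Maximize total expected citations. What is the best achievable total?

247

Taking the top-ratio experiments first gives 2×confocal imaging + sequencing lane + SAXS beamtime + 2×electrophysiology block + 2×calorimetry series for 246 (71 h).
The 7 h tied up in SAXS beamtime is better spent on confocal imaging — total rises to 247 (73 h).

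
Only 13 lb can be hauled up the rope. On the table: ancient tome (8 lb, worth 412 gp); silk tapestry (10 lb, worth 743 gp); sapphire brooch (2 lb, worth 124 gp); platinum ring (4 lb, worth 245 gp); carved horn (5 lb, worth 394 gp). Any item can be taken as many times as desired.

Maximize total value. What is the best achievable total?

By value per lb: carved horn 78.80, silk tapestry 74.30, sapphire brooch 62.00 lead.
Taking sapphire brooch + 2×carved horn: 12 lb used, 912 in value.
That's the maximum — no swap from here does better than 912.

912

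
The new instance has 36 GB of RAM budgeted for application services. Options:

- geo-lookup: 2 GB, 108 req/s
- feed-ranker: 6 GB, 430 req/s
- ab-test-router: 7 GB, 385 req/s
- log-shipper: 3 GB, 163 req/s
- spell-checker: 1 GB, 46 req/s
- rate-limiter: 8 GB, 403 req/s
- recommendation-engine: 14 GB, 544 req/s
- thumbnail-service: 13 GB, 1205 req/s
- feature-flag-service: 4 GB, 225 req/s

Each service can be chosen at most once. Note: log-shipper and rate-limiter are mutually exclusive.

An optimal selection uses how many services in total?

7

The maximum throughput within 36 GB is 2562.
geo-lookup + feed-ranker + ab-test-router + log-shipper + spell-checker + thumbnail-service + feature-flag-service hits 2562 at 36 GB.
Any selection reaching 2562 contains exactly 7 services.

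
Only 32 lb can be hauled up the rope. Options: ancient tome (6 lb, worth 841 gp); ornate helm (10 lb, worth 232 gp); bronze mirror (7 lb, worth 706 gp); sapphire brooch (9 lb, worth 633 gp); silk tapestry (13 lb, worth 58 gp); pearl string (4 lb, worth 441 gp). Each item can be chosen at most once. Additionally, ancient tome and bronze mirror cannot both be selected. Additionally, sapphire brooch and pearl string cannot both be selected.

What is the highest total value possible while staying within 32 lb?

1706

Ancient tome + ornate helm + sapphire brooch uses 25 of the 32 lb and totals 1706.
That's the maximum — no feasible swap from here does better than 1706.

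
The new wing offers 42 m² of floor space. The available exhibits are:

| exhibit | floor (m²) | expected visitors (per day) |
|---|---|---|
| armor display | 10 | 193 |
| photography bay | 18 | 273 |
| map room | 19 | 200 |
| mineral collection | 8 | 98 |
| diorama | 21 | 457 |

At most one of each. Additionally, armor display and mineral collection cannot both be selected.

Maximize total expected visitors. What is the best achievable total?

Taking photography bay + diorama: 39 m² used, 730 in expected visitors.

730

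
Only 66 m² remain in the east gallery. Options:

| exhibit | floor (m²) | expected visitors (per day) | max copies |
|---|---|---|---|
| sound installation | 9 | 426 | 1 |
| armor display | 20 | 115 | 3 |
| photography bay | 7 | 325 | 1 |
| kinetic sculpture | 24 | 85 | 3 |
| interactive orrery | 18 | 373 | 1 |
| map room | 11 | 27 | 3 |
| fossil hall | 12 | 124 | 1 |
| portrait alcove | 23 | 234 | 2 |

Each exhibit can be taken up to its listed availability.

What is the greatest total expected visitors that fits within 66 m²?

1363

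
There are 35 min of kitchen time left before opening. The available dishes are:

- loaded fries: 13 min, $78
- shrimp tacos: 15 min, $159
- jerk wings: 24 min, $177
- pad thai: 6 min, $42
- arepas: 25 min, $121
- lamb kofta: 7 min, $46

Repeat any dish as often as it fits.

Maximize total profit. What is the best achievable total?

2×shrimp tacos uses 30 of the 35 min and totals 318.
No other feasible combination exceeds 318.

318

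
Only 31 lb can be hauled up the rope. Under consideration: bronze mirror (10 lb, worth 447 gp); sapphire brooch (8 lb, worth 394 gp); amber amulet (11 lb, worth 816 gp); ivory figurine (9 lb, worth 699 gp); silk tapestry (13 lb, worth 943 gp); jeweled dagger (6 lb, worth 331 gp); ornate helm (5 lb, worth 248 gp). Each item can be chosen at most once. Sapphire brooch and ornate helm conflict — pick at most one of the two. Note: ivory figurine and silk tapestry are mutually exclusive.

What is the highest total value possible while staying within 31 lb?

2094

Ranking by ratio (value/lb): ivory figurine 77.67, amber amulet 74.18, silk tapestry 72.54, jeweled dagger 55.17.
The ratio ordering already packs tightly: amber amulet + ivory figurine + jeweled dagger + ornate helm, 31 lb, 2094.
Runner-up amber amulet + silk tapestry + jeweled dagger tops out at 2090.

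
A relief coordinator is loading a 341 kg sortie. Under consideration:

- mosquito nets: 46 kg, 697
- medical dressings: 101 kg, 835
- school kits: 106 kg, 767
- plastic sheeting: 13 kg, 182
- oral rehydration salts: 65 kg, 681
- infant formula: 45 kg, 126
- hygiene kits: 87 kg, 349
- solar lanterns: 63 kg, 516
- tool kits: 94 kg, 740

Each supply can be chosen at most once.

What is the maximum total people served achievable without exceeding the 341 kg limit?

3162

Density check — mosquito nets 15.15, plastic sheeting 14.00, oral rehydration salts 10.48, medical dressings 8.27 are the best per kg.
A density-first pass picks mosquito nets + medical dressings + plastic sheeting + oral rehydration salts + infant formula + solar lanterns — 3037 at 333 kg.
Dropping infant formula and solar lanterns frees 108 kg; slotting in school kits (106 kg) lifts the total to 3162 at 331 kg.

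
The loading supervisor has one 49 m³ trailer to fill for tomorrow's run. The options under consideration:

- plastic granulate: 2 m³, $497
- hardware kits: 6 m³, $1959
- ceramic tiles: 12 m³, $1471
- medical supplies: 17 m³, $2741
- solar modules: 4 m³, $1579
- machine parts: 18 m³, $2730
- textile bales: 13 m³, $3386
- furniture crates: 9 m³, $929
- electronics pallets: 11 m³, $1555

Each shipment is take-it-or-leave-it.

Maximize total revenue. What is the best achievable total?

10594

The ratio heuristic lands on plastic granulate + hardware kits + medical supplies + solar modules + textile bales (10162) but leaves 7 m³ idle.
The 2 m³ tied up in plastic granulate is better spent on furniture crates — total rises to 10594 (49 m³).
That's the maximum — no swap from here does better than 10594.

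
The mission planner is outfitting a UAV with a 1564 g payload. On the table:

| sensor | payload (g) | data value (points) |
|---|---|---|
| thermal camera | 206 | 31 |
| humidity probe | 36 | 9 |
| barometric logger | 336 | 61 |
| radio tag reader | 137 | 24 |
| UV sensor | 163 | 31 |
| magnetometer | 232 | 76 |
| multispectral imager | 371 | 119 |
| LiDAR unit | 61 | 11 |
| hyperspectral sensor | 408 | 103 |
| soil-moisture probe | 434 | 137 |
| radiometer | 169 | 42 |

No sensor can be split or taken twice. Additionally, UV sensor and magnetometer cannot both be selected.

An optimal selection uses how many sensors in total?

6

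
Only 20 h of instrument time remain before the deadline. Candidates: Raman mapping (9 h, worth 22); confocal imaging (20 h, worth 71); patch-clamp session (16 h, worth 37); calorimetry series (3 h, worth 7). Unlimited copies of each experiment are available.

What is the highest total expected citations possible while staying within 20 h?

71

By expected citations per h: confocal imaging 3.55, Raman mapping 2.44, calorimetry series 2.33 lead.
Best packing: confocal imaging — 20 h, 71 total.
No other feasible combination exceeds 71.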